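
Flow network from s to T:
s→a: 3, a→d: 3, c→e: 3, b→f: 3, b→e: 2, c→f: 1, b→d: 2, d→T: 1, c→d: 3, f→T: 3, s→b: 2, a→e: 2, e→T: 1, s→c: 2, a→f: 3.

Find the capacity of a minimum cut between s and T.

5

Max flow = 5 (via 4 augmenting paths).
In the residual at optimum, the set reachable from s is {a, b, c, d, e, f, s}.
Cut edges: d→T (cap 1), f→T (cap 3), e→T (cap 1). Sum = 5.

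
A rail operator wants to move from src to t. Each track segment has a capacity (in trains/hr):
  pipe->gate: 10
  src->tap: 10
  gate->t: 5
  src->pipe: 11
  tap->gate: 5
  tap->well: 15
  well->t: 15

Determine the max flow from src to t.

Augment src->pipe->gate->t: bottleneck 5. Total 5.
Augment src->tap->well->t: bottleneck 10. Total 15.
No augmenting path remains in the residual graph.

15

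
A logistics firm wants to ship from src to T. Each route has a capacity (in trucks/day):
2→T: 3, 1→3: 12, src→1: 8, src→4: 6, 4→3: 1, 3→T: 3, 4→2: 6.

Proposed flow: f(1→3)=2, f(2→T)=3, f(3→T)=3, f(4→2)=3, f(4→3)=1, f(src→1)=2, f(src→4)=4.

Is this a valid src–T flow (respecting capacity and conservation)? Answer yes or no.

Yes

Every edge has 0 ≤ f(e) ≤ cap(e).
At each intermediate node, inflow equals outflow.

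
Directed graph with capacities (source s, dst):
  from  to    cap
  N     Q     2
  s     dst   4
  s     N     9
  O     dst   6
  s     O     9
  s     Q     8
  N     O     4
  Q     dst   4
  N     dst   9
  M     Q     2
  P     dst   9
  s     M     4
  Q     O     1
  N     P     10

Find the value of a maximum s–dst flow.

Augment s->dst: bottleneck 4. Total 4.
Augment s->N->dst: bottleneck 9. Total 13.
Augment s->Q->dst: bottleneck 4. Total 17.
Augment s->O->dst: bottleneck 6. Total 23.
No augmenting path remains in the residual graph.

23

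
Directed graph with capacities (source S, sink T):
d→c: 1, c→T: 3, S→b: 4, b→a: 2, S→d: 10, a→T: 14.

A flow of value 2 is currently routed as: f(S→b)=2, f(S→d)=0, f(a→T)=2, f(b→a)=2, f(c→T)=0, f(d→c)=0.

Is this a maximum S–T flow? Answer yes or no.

Residual path S→d→c→T has bottleneck 1 > 0.
Pushing 1 along it raises the flow to 3, so the given flow is not maximum.

No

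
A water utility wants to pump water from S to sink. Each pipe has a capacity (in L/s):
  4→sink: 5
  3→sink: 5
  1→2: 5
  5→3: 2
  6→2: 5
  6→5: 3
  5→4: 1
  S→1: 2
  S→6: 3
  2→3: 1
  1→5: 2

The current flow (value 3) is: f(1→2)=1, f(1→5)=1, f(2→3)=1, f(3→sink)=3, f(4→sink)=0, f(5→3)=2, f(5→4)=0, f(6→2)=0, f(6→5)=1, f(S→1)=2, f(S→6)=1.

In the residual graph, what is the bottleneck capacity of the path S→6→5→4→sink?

Residual capacities along the path: S→6: 2, 6→5: 2, 5→4: 1, 4→sink: 5.
Minimum is 1.

1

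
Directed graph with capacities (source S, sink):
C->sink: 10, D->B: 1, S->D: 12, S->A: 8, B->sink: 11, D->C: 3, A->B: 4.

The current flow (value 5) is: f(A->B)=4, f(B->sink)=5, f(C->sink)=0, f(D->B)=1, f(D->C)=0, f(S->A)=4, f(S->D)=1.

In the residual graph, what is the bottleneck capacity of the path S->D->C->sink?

Residual capacities along the path: S->D: 11, D->C: 3, C->sink: 10.
Minimum is 3.

3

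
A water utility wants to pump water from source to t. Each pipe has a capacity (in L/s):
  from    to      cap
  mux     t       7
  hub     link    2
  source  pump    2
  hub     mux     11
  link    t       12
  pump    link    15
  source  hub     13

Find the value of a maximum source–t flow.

Augment source→hub→mux→t: bottleneck 7. Total 7.
Augment source→hub→link→t: bottleneck 2. Total 9.
Augment source→pump→link→t: bottleneck 2. Total 11.
No augmenting path remains in the residual graph.

11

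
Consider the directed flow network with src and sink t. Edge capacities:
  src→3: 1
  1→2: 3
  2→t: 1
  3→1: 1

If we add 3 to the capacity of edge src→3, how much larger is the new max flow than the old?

0

Original max flow = 1.
Even with extra capacity on src→3, another cut of capacity 1 remains binding.
New max flow = 1. Increase = 0.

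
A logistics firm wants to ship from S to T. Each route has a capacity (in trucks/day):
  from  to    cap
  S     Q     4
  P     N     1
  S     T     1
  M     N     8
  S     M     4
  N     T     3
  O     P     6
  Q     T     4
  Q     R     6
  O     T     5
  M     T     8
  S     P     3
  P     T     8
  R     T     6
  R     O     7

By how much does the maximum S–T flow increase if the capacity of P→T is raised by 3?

Original max flow = 12.
Edge P→T does not cross the min cut (source side {S}), so extra capacity there cannot help.
New max flow = 12. Increase = 0.

0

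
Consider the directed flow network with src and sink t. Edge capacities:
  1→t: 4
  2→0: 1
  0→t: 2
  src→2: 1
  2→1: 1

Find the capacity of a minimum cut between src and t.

Max flow = 1 (via 1 augmenting path).
In the residual at optimum, the set reachable from src is {src}.
Cut edges: src→2 (cap 1). Sum = 1.

1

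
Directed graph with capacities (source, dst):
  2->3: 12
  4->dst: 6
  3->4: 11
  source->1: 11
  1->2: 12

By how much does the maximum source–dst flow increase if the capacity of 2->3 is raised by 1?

0

Original max flow = 6.
Edge 2->3 does not cross the min cut (source side {1, 2, 3, 4, source}), so extra capacity there cannot help.
New max flow = 6. Increase = 0.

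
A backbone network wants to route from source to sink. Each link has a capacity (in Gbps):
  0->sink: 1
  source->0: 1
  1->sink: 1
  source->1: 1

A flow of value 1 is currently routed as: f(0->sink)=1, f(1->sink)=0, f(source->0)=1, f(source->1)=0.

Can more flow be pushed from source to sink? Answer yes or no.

Residual path source->1->sink has bottleneck 1 > 0.
Pushing 1 along it raises the flow to 2, so the given flow is not maximum.

Yes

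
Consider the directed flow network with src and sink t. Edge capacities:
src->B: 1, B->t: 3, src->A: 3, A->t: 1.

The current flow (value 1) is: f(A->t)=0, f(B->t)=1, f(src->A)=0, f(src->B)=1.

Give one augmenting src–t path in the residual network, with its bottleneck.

src->A->t, bottleneck 1

Residual along src->A->t: src->A: 3, A->t: 1.
Bottleneck = min = 1.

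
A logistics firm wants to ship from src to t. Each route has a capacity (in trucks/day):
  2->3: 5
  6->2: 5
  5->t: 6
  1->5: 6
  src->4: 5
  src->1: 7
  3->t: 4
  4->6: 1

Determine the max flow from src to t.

Augment src->1->5->t: bottleneck 6. Total 6.
Augment src->4->6->2->3->t: bottleneck 1. Total 7.
No augmenting path remains in the residual graph.

7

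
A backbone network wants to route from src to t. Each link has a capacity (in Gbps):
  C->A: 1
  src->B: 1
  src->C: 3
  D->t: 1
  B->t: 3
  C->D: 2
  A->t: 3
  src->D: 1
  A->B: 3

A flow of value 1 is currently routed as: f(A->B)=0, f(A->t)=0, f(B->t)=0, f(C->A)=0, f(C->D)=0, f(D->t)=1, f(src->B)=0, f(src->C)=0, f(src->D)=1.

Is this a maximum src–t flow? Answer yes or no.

Residual path src->B->t has bottleneck 1 > 0.
Pushing 1 along it raises the flow to 2, so the given flow is not maximum.

No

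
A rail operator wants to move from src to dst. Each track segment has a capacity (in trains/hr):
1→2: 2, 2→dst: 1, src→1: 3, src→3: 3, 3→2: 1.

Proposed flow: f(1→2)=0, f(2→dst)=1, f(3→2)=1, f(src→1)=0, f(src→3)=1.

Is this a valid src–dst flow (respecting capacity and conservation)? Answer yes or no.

Yes

Every edge has 0 ≤ f(e) ≤ cap(e).
At each intermediate node, inflow equals outflow.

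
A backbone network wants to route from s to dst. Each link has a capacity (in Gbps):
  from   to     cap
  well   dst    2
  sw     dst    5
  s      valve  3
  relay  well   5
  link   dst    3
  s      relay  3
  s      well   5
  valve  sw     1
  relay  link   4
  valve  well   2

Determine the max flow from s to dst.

6

Augment s→well→dst: bottleneck 2. Total 2.
Augment s→valve→sw→dst: bottleneck 1. Total 3.
Augment s→relay→link→dst: bottleneck 3. Total 6.
No augmenting path remains in the residual graph.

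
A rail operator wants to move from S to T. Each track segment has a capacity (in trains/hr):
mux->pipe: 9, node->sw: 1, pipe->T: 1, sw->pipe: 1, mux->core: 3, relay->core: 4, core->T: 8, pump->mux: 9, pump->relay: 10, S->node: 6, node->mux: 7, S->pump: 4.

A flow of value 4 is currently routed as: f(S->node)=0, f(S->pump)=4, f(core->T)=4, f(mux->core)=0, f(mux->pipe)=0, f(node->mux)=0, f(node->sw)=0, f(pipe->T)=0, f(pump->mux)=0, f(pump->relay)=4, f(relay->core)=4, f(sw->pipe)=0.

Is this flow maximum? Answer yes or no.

No

Residual path S->node->mux->core->T has bottleneck 3 > 0.
Pushing 3 along it raises the flow to 7, so the given flow is not maximum.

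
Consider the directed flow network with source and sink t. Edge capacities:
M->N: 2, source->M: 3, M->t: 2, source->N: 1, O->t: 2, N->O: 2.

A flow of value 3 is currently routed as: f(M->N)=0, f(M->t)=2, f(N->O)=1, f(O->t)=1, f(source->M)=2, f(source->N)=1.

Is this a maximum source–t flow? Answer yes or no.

No

Residual path source->M->N->O->t has bottleneck 1 > 0.
Pushing 1 along it raises the flow to 4, so the given flow is not maximum.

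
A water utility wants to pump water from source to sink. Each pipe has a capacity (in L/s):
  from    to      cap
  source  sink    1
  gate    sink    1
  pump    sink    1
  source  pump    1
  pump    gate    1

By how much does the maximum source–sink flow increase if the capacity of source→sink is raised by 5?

5

Original max flow = 2.
After raising cap(source→sink), augmenting paths through that edge carry 5 more units.
New max flow = 7. Increase = 5.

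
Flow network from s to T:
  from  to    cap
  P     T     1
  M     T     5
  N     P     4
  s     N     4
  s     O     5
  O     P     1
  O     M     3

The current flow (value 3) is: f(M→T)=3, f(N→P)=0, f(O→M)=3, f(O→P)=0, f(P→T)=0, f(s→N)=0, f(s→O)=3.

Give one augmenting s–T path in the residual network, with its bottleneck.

Residual along s→O→P→T: s→O: 2, O→P: 1, P→T: 1.
Bottleneck = min = 1.

s→O→P→T, bottleneck 1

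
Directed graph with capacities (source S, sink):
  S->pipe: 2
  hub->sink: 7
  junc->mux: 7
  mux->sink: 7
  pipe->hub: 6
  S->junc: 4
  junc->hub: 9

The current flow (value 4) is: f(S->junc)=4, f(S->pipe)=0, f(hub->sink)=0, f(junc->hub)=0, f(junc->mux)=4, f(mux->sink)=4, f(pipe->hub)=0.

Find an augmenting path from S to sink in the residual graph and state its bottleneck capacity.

S->pipe->hub->sink, bottleneck 2

Residual along S->pipe->hub->sink: S->pipe: 2, pipe->hub: 6, hub->sink: 7.
Bottleneck = min = 2.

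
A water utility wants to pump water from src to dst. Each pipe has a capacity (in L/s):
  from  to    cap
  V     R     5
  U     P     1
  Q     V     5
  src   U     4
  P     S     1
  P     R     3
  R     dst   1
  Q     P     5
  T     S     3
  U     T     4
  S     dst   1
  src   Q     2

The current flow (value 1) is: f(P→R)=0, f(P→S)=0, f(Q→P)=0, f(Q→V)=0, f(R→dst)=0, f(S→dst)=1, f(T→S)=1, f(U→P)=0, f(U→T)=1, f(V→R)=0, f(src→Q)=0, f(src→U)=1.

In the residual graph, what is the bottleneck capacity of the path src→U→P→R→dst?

1

Residual capacities along the path: src→U: 3, U→P: 1, P→R: 3, R→dst: 1.
Minimum is 1.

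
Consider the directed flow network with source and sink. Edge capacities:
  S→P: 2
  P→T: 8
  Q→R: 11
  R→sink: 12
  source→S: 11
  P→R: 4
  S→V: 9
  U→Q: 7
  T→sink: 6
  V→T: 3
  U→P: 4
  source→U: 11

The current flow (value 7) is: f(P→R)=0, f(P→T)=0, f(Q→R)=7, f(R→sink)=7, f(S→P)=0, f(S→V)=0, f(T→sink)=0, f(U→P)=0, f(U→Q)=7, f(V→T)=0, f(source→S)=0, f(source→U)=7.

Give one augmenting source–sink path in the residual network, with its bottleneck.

source→U→P→R→sink, bottleneck 4

Residual along source→U→P→R→sink: source→U: 4, U→P: 4, P→R: 4, R→sink: 5.
Bottleneck = min = 4.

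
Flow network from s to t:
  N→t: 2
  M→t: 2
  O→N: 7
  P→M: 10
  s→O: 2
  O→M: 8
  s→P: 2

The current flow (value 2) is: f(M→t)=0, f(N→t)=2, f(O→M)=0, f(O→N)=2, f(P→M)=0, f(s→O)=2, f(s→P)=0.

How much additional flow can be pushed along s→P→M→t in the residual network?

2

Residual capacities along the path: s→P: 2, P→M: 10, M→t: 2.
Minimum is 2.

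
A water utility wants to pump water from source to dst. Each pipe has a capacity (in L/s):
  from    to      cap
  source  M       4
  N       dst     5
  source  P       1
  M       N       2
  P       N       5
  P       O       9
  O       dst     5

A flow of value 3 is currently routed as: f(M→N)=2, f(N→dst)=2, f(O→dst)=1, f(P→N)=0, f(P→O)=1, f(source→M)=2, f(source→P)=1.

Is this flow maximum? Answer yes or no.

Residual reachable from source: {M, source}; dst is not reachable.
Saturated cut: source→P, M→N with total capacity 3 = current flow value. Flow is maximum.

Yes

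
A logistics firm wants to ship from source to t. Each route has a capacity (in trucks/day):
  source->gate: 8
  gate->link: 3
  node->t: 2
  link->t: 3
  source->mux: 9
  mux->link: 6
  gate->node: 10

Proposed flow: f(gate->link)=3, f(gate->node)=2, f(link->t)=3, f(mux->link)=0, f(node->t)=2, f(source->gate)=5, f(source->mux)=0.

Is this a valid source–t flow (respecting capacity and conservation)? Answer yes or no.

Every edge has 0 ≤ f(e) ≤ cap(e).
At each intermediate node, inflow equals outflow.

Yes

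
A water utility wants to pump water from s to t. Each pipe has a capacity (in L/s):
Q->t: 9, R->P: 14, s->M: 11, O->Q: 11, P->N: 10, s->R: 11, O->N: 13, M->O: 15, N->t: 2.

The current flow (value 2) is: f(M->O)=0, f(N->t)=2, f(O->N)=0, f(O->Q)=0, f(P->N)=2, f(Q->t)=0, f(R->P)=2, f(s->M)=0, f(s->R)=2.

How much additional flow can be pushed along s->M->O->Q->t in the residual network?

9

Residual capacities along the path: s->M: 11, M->O: 15, O->Q: 11, Q->t: 9.
Minimum is 9.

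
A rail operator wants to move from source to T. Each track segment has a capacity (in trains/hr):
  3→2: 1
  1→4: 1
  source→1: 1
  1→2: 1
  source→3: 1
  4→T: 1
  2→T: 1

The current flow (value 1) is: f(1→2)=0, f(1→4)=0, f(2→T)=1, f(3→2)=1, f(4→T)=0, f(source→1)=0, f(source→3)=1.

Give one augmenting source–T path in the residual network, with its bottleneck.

source→1→4→T, bottleneck 1

Residual along source→1→4→T: source→1: 1, 1→4: 1, 4→T: 1.
Bottleneck = min = 1.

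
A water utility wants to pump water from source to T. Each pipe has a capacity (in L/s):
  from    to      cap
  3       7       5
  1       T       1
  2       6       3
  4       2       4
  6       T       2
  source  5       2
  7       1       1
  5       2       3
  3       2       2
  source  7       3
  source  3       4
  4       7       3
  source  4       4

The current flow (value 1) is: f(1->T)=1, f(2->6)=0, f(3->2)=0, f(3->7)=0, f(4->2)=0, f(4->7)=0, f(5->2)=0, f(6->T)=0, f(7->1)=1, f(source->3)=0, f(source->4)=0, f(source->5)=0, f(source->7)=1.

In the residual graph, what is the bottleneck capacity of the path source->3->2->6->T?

2

Residual capacities along the path: source->3: 4, 3->2: 2, 2->6: 3, 6->T: 2.
Minimum is 2.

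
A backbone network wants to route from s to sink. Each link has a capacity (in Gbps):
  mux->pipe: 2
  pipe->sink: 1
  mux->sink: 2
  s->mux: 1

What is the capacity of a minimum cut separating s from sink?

Max flow = 1 (via 1 augmenting path).
In the residual at optimum, the set reachable from s is {s}.
Cut edges: s->mux (cap 1). Sum = 1.

1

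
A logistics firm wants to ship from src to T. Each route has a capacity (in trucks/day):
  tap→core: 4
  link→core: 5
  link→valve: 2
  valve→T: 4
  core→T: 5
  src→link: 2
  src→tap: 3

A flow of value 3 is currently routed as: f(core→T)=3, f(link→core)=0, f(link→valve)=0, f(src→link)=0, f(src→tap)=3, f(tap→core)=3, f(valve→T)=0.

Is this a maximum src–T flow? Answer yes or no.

No

Residual path src→link→core→T has bottleneck 2 > 0.
Pushing 2 along it raises the flow to 5, so the given flow is not maximum.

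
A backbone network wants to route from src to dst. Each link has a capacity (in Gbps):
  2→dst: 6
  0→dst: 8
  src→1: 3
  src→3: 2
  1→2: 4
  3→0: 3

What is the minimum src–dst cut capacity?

Max flow = 5 (via 2 augmenting paths).
In the residual at optimum, the set reachable from src is {src}.
Cut edges: src→1 (cap 3), src→3 (cap 2). Sum = 5.

5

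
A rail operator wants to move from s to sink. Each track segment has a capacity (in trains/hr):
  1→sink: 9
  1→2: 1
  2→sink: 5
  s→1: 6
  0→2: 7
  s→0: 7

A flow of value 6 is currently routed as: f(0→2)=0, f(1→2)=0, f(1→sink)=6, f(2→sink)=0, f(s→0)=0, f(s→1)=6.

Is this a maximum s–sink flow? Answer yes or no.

No

Residual path s→0→2→sink has bottleneck 5 > 0.
Pushing 5 along it raises the flow to 11, so the given flow is not maximum.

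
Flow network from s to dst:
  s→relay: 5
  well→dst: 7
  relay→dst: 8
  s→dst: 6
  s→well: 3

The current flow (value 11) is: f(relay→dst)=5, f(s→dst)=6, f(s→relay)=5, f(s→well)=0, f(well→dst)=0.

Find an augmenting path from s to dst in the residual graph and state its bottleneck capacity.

s→well→dst, bottleneck 3

Residual along s→well→dst: s→well: 3, well→dst: 7.
Bottleneck = min = 3.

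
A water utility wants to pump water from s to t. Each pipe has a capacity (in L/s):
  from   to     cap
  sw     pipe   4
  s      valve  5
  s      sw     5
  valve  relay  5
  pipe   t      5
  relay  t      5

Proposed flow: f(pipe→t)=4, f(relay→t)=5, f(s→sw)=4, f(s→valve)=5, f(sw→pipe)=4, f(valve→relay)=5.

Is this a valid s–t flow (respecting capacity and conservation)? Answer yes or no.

Every edge has 0 ≤ f(e) ≤ cap(e).
At each intermediate node, inflow equals outflow.

Yes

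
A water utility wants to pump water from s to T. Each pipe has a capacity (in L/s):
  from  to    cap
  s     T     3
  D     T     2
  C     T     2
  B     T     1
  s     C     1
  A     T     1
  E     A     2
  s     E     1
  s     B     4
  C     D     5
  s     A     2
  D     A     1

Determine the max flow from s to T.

6

Augment s->T: bottleneck 3. Total 3.
Augment s->B->T: bottleneck 1. Total 4.
Augment s->C->T: bottleneck 1. Total 5.
Augment s->A->T: bottleneck 1. Total 6.
No augmenting path remains in the residual graph.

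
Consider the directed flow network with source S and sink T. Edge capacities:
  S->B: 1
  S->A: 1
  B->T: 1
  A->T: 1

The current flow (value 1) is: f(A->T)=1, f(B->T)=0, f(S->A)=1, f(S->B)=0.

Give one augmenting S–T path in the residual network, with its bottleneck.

Residual along S->B->T: S->B: 1, B->T: 1.
Bottleneck = min = 1.

S->B->T, bottleneck 1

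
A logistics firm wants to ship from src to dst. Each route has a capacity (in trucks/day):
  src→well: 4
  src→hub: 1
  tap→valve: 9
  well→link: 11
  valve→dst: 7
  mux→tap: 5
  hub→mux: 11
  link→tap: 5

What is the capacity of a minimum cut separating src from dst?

Max flow = 5 (via 2 augmenting paths).
In the residual at optimum, the set reachable from src is {src}.
Cut edges: src→hub (cap 1), src→well (cap 4). Sum = 5.

5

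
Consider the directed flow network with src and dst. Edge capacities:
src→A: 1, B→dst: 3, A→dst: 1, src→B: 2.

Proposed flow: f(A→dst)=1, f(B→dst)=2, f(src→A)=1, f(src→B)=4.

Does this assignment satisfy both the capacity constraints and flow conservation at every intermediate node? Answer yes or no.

No

Capacity violated on src→B: flow 4 > capacity 2.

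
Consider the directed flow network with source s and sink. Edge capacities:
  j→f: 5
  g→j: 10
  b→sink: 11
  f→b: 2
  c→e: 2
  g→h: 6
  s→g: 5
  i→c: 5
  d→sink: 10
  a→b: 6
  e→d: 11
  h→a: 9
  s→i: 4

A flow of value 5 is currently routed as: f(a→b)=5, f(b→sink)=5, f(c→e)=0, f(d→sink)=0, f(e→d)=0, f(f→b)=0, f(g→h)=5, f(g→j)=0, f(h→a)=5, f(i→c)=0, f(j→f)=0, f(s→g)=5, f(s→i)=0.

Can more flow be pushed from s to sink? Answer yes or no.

Yes

Residual path s→i→c→e→d→sink has bottleneck 2 > 0.
Pushing 2 along it raises the flow to 7, so the given flow is not maximum.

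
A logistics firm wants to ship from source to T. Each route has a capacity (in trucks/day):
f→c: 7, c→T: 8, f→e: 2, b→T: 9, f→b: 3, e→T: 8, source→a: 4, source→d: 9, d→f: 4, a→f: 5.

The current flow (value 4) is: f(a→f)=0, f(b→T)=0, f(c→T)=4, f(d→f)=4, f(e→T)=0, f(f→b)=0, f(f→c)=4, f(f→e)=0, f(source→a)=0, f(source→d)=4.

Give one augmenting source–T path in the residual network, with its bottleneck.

source→a→f→c→T, bottleneck 3

Residual along source→a→f→c→T: source→a: 4, a→f: 5, f→c: 3, c→T: 4.
Bottleneck = min = 3.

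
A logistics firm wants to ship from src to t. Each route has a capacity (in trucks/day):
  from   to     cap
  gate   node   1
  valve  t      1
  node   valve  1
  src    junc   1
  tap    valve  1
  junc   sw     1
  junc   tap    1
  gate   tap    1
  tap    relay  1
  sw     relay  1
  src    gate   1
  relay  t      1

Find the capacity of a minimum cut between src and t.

Max flow = 2 (via 2 augmenting paths).
In the residual at optimum, the set reachable from src is {src}.
Cut edges: src→junc (cap 1), src→gate (cap 1). Sum = 2.

2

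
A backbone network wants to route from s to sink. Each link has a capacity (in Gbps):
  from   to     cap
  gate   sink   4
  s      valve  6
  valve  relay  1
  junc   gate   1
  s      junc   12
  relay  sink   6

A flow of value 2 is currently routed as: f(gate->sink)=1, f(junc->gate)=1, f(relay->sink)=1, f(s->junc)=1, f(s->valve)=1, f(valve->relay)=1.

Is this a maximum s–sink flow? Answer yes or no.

Yes

Residual reachable from s: {junc, s, valve}; sink is not reachable.
Saturated cut: valve->relay, junc->gate with total capacity 2 = current flow value. Flow is maximum.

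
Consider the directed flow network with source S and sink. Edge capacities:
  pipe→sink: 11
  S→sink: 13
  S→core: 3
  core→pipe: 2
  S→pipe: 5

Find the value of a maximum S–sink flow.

20

Augment S→sink: bottleneck 13. Total 13.
Augment S→pipe→sink: bottleneck 5. Total 18.
Augment S→core→pipe→sink: bottleneck 2. Total 20.
No augmenting path remains in the residual graph.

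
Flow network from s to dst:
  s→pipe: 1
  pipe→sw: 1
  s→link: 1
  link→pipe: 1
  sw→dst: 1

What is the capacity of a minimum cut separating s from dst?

Max flow = 1 (via 1 augmenting path).
In the residual at optimum, the set reachable from s is {link, pipe, s}.
Cut edges: pipe→sw (cap 1). Sum = 1.

1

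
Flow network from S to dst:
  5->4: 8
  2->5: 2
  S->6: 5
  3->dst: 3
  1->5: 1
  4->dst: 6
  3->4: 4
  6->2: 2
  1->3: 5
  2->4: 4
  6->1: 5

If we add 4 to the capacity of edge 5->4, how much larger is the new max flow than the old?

Original max flow = 5.
Edge 5->4 does not cross the min cut (source side {S}), so extra capacity there cannot help.
New max flow = 5. Increase = 0.

0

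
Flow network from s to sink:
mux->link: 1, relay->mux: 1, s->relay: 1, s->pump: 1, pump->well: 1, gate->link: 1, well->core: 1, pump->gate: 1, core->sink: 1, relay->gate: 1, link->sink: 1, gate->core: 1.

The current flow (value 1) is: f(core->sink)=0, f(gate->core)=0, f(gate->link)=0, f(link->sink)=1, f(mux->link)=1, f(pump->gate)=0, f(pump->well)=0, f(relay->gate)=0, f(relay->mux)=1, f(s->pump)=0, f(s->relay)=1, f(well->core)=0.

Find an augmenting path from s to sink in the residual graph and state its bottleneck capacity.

s->pump->gate->core->sink, bottleneck 1

Residual along s->pump->gate->core->sink: s->pump: 1, pump->gate: 1, gate->core: 1, core->sink: 1.
Bottleneck = min = 1.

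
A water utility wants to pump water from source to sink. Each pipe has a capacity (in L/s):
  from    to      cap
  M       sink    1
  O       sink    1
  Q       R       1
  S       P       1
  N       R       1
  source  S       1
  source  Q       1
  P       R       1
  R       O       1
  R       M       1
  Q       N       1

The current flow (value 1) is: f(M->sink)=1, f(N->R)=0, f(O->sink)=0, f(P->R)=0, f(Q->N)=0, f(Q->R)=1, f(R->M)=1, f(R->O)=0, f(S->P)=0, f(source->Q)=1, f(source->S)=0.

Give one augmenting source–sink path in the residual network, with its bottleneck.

source->S->P->R->O->sink, bottleneck 1

Residual along source->S->P->R->O->sink: source->S: 1, S->P: 1, P->R: 1, R->O: 1, O->sink: 1.
Bottleneck = min = 1.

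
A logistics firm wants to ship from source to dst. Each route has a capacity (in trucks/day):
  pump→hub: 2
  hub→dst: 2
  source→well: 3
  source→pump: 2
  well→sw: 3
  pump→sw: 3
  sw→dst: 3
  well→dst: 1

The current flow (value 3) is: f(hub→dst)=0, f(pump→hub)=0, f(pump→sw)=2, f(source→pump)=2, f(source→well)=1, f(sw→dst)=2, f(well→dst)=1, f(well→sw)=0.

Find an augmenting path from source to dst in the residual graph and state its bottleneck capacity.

Residual along source→well→sw→dst: source→well: 2, well→sw: 3, sw→dst: 1.
Bottleneck = min = 1.

source→well→sw→dst, bottleneck 1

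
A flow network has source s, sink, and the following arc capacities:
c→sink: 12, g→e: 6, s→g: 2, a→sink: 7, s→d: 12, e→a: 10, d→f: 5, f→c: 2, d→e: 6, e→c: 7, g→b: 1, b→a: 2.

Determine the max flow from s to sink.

10

Augment s→g→b→a→sink: bottleneck 1. Total 1.
Augment s→g→e→a→sink: bottleneck 1. Total 2.
Augment s→d→e→a→sink: bottleneck 5. Total 7.
Augment s→d→e→c→sink: bottleneck 1. Total 8.
Augment s→d→f→c→sink: bottleneck 2. Total 10.
No augmenting path remains in the residual graph.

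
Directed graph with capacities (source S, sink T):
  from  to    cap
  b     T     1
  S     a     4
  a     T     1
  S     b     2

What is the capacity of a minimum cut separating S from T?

Max flow = 2 (via 2 augmenting paths).
In the residual at optimum, the set reachable from S is {S, a, b}.
Cut edges: a→T (cap 1), b→T (cap 1). Sum = 2.

2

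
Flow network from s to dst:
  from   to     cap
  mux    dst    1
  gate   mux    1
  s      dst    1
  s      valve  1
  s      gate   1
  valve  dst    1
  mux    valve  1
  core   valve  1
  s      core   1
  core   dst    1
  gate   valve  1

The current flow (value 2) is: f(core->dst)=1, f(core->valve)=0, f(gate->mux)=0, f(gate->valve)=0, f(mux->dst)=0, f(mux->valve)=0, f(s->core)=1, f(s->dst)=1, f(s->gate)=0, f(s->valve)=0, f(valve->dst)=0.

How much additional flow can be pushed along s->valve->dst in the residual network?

Residual capacities along the path: s->valve: 1, valve->dst: 1.
Minimum is 1.

1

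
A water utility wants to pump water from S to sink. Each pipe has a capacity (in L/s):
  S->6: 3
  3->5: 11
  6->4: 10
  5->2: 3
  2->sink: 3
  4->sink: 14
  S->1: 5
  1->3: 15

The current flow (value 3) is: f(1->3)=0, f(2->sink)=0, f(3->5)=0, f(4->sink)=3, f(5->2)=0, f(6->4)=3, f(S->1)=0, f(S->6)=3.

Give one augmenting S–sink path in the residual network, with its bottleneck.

S->1->3->5->2->sink, bottleneck 3

Residual along S->1->3->5->2->sink: S->1: 5, 1->3: 15, 3->5: 11, 5->2: 3, 2->sink: 3.
Bottleneck = min = 3.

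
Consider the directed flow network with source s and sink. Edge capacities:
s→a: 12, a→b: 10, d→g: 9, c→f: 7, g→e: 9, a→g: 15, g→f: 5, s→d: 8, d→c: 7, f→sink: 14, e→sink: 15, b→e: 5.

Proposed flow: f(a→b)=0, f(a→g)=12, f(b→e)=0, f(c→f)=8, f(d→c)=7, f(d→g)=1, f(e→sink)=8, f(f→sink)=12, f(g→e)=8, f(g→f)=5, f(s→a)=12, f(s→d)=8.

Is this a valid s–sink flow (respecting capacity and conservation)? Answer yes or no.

Capacity violated on c→f: flow 8 > capacity 7.

No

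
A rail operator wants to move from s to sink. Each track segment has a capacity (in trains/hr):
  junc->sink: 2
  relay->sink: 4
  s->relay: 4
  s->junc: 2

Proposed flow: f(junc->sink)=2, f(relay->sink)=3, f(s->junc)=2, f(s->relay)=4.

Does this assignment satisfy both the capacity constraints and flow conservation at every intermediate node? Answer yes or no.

No

Conservation fails at relay: inflow 4 ≠ outflow 3.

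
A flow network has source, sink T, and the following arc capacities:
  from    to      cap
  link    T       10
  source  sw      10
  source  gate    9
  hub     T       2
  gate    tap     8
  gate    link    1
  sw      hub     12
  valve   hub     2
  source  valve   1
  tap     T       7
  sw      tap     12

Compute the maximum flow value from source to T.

10

Augment source→valve→hub→T: bottleneck 1. Total 1.
Augment source→sw→tap→T: bottleneck 7. Total 8.
Augment source→sw→hub→T: bottleneck 1. Total 9.
Augment source→gate→link→T: bottleneck 1. Total 10.
No augmenting path remains in the residual graph.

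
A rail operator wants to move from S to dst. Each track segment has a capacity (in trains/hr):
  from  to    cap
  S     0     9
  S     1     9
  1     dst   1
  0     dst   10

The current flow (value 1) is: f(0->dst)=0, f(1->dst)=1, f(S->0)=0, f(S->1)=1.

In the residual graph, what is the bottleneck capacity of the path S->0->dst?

9

Residual capacities along the path: S->0: 9, 0->dst: 10.
Minimum is 9.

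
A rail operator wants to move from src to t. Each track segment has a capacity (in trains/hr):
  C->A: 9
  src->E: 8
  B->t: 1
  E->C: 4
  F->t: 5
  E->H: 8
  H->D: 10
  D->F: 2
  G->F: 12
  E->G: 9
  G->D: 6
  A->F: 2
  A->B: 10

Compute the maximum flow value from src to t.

Augment src->E->G->F->t: bottleneck 5. Total 5.
Augment src->E->C->A->B->t: bottleneck 1. Total 6.
No augmenting path remains in the residual graph.

6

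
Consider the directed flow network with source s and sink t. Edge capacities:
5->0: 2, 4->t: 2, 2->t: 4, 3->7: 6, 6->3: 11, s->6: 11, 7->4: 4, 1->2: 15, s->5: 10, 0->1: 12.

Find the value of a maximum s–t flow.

Augment s->6->3->7->4->t: bottleneck 2. Total 2.
Augment s->5->0->1->2->t: bottleneck 2. Total 4.
No augmenting path remains in the residual graph.

4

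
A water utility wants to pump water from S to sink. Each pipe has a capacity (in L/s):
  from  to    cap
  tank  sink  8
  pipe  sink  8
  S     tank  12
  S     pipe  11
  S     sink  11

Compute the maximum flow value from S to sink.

Augment S→sink: bottleneck 11. Total 11.
Augment S→tank→sink: bottleneck 8. Total 19.
Augment S→pipe→sink: bottleneck 8. Total 27.
No augmenting path remains in the residual graph.

27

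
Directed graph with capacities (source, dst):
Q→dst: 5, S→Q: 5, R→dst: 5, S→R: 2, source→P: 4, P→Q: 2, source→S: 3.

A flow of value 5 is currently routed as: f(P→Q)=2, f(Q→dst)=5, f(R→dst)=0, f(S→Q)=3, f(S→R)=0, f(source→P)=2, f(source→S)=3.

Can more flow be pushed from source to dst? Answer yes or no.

Residual reachable from source: {P, source}; dst is not reachable.
Saturated cut: source→S, P→Q with total capacity 5 = current flow value. Flow is maximum.

No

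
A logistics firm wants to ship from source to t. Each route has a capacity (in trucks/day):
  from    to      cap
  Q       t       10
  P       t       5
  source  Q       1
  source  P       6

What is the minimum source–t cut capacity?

Max flow = 6 (via 2 augmenting paths).
In the residual at optimum, the set reachable from source is {P, source}.
Cut edges: source->Q (cap 1), P->t (cap 5). Sum = 6.

6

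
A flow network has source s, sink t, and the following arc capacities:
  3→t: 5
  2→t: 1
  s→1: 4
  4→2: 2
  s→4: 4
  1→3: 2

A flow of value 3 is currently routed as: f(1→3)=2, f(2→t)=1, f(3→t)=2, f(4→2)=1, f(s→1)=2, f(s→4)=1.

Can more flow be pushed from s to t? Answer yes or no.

Residual reachable from s: {1, 2, 4, s}; t is not reachable.
Saturated cut: 1→3, 2→t with total capacity 3 = current flow value. Flow is maximum.

No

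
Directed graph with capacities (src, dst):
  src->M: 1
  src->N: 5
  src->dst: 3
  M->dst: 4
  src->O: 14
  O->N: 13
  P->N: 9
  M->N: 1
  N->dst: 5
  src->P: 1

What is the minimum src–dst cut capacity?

9

Max flow = 9 (via 3 augmenting paths).
In the residual at optimum, the set reachable from src is {N, O, P, src}.
Cut edges: src->M (cap 1), src->dst (cap 3), N->dst (cap 5). Sum = 9.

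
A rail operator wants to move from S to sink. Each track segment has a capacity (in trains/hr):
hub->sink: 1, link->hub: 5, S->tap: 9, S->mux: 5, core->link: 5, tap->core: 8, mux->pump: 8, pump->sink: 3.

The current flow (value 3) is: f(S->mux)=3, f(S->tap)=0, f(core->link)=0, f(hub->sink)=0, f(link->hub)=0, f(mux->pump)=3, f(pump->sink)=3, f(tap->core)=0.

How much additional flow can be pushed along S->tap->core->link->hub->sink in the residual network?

Residual capacities along the path: S->tap: 9, tap->core: 8, core->link: 5, link->hub: 5, hub->sink: 1.
Minimum is 1.

1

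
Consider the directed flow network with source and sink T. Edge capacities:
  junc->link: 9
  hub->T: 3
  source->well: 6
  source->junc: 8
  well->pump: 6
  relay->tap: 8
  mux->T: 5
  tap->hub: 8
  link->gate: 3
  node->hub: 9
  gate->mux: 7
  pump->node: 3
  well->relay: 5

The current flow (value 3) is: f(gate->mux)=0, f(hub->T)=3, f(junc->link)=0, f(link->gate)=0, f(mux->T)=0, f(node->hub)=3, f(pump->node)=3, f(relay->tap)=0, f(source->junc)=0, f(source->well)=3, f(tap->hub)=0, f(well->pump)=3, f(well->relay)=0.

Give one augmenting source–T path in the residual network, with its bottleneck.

Residual along source->junc->link->gate->mux->T: source->junc: 8, junc->link: 9, link->gate: 3, gate->mux: 7, mux->T: 5.
Bottleneck = min = 3.

source->junc->link->gate->mux->T, bottleneck 3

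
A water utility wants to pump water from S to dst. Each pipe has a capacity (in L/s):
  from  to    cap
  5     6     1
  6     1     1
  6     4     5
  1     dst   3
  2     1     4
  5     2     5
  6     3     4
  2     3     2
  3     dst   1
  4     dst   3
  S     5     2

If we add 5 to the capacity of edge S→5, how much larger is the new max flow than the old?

Original max flow = 2.
After raising cap(S→5), augmenting paths through that edge carry 3 more units.
New max flow = 5. Increase = 3.

3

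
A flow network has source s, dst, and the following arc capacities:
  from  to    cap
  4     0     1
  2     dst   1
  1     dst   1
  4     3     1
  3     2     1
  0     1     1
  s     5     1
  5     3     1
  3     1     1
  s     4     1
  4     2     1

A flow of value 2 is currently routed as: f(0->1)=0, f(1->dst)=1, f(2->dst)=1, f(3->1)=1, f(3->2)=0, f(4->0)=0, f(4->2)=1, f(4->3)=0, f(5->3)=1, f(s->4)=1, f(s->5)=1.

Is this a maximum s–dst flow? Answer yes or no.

Residual reachable from s: {s}; dst is not reachable.
Saturated cut: s->5, s->4 with total capacity 2 = current flow value. Flow is maximum.

Yes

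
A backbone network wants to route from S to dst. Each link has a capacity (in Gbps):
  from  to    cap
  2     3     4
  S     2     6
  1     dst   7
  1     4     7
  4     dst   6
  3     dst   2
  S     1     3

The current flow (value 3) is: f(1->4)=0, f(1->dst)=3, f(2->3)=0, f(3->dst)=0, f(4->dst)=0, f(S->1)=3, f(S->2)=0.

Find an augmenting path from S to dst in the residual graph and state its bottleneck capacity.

Residual along S->2->3->dst: S->2: 6, 2->3: 4, 3->dst: 2.
Bottleneck = min = 2.

S->2->3->dst, bottleneck 2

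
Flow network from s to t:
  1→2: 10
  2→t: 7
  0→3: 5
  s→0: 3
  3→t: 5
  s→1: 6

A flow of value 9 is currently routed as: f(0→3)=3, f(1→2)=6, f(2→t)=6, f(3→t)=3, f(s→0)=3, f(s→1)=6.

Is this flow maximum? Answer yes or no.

Yes

Residual reachable from s: {s}; t is not reachable.
Saturated cut: s→1, s→0 with total capacity 9 = current flow value. Flow is maximum.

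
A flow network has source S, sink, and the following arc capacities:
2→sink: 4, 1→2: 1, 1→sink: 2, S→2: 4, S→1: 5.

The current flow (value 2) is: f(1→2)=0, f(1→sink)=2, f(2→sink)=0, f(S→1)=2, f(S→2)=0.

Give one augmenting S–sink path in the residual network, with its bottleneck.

Residual along S→2→sink: S→2: 4, 2→sink: 4.
Bottleneck = min = 4.

S→2→sink, bottleneck 4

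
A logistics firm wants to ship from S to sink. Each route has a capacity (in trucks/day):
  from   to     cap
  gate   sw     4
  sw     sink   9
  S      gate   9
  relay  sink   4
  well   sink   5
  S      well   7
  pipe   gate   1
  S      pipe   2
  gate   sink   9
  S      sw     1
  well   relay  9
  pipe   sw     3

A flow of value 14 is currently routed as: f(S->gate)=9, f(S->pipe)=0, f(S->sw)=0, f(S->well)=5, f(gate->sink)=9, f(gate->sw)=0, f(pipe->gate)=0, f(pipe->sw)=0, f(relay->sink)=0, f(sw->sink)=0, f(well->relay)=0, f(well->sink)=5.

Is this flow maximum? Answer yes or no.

Residual path S->sw->sink has bottleneck 1 > 0.
Pushing 1 along it raises the flow to 15, so the given flow is not maximum.

No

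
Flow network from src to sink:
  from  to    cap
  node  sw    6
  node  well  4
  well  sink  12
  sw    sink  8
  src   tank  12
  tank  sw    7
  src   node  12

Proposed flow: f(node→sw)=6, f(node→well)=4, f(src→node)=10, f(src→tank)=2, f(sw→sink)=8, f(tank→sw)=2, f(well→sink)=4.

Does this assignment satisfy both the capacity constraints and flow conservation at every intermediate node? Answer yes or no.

Yes

Every edge has 0 ≤ f(e) ≤ cap(e).
At each intermediate node, inflow equals outflow.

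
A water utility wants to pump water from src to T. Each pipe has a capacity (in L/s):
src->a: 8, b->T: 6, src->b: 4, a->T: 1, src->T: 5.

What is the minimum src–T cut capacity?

10

Max flow = 10 (via 3 augmenting paths).
In the residual at optimum, the set reachable from src is {a, src}.
Cut edges: src->b (cap 4), src->T (cap 5), a->T (cap 1). Sum = 10.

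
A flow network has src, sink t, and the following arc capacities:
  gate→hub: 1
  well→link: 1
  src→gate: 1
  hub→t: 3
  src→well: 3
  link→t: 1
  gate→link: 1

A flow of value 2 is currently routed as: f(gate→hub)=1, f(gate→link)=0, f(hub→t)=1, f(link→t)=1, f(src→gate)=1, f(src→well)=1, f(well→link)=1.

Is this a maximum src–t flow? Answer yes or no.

Yes

Residual reachable from src: {src, well}; t is not reachable.
Saturated cut: src→gate, well→link with total capacity 2 = current flow value. Flow is maximum.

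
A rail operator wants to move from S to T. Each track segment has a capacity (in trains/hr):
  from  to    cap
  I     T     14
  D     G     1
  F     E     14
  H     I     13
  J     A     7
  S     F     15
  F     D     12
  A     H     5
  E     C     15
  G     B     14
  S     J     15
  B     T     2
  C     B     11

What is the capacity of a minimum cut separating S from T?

Max flow = 7 (via 3 augmenting paths).
In the residual at optimum, the set reachable from S is {A, B, C, D, E, F, G, J, S}.
Cut edges: A->H (cap 5), B->T (cap 2). Sum = 7.

7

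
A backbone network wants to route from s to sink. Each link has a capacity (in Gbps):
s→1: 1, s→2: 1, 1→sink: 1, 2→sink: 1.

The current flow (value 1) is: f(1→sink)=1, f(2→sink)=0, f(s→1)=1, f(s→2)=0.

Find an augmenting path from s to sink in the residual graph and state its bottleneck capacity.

s→2→sink, bottleneck 1

Residual along s→2→sink: s→2: 1, 2→sink: 1.
Bottleneck = min = 1.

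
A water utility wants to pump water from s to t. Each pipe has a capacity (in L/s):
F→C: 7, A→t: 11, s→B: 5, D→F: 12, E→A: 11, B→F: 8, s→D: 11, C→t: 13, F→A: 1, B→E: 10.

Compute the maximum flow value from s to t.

Augment s→D→F→A→t: bottleneck 1. Total 1.
Augment s→D→F→C→t: bottleneck 7. Total 8.
Augment s→B→E→A→t: bottleneck 5. Total 13.
No augmenting path remains in the residual graph.

13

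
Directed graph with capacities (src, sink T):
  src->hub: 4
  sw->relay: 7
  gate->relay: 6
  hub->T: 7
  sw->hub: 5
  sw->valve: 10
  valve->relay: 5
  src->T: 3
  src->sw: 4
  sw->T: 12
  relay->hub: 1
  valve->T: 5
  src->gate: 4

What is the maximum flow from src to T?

Augment src->T: bottleneck 3. Total 3.
Augment src->sw->T: bottleneck 4. Total 7.
Augment src->hub->T: bottleneck 4. Total 11.
Augment src->gate->relay->hub->T: bottleneck 1. Total 12.
No augmenting path remains in the residual graph.

12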